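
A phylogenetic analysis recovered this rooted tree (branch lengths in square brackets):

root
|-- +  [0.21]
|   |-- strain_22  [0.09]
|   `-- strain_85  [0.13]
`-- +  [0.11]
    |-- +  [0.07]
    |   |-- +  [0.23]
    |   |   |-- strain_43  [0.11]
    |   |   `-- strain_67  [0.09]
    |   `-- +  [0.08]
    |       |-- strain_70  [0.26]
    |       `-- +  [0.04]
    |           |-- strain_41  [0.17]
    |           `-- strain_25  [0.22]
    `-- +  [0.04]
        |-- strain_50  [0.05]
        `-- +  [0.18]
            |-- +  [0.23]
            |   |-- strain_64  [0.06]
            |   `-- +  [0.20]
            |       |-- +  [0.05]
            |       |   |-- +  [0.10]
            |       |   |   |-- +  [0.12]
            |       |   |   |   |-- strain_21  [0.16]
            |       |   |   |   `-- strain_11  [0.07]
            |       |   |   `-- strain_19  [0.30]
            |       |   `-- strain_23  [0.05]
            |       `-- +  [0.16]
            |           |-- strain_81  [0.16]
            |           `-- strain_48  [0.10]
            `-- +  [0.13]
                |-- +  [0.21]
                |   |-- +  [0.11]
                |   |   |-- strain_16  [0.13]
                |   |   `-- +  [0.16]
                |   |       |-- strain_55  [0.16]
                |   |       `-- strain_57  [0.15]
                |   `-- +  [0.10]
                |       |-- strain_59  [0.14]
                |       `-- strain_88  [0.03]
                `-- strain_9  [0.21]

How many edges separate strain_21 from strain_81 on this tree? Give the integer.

6

The MRCA of strain_21 and strain_81 is the node subtending ((((strain_21,strain_11),strain_19),strain_23),(strain_81,strain_48)).
From strain_21 up to that node: 4 branches. From strain_81 up to the same node: 2 branches. Total: 4 + 2 = 6.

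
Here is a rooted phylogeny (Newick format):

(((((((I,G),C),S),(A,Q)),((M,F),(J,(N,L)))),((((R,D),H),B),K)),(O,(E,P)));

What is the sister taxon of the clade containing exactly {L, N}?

J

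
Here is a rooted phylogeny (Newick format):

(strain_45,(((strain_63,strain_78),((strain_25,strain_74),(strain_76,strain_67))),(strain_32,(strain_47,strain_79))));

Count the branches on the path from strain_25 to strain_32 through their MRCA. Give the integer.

6

The MRCA of strain_25 and strain_32 is the node subtending (((strain_63,strain_78),((strain_25,strain_74),(strain_76,strain_67))),(strain_32,(strain_47,strain_79))).
From strain_25 up to that node: 4 branches. From strain_32 up to the same node: 2 branches. Total: 4 + 2 = 6.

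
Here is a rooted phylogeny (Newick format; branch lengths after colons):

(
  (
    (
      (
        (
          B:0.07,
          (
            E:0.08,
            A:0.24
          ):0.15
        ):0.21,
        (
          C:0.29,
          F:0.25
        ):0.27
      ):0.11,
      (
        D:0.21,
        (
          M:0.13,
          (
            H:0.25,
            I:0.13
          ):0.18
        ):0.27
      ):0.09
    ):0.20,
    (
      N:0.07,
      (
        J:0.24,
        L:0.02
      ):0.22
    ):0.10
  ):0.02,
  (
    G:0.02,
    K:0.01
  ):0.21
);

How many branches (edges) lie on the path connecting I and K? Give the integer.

The MRCA of I and K is the root of the tree.
From I up to that node: 6 branches. From K up to the same node: 2 branches. Total: 6 + 2 = 8.

8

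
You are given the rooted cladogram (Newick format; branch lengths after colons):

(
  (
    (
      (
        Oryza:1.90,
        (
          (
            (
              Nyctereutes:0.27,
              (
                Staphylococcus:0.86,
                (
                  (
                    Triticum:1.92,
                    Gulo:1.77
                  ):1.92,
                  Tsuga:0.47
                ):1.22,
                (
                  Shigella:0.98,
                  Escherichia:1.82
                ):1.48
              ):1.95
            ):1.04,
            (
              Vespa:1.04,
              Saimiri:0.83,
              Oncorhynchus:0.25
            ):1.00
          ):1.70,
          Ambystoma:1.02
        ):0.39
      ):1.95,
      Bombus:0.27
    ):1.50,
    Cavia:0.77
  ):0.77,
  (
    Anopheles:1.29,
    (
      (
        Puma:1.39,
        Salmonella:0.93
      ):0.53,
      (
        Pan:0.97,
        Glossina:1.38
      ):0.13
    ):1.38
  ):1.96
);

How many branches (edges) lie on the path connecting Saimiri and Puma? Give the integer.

The MRCA of Saimiri and Puma is the root of the tree.
From Saimiri up to that node: 7 branches. From Puma up to the same node: 4 branches. Total: 7 + 4 = 11.

11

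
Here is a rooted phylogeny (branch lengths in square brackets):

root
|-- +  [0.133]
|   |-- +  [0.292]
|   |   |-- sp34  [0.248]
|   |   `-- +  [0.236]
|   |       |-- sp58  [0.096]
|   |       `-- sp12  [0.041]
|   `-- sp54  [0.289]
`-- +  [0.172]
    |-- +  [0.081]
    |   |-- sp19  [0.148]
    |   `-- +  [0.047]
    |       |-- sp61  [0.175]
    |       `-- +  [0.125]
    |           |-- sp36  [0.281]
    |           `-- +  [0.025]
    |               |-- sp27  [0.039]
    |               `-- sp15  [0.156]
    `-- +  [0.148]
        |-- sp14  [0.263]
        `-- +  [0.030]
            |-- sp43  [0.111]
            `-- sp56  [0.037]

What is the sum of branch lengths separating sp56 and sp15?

The path runs sp56 → … → MRCA → … → sp15; the MRCA is the node subtending ((sp19,(sp61,(sp36,(sp27,sp15)))),(sp14,(sp43,sp56))).
Branch lengths along that path: 0.037 + 0.030 + 0.148 + 0.081 + 0.047 + 0.125 + 0.025 + 0.156 = 0.649.

0.649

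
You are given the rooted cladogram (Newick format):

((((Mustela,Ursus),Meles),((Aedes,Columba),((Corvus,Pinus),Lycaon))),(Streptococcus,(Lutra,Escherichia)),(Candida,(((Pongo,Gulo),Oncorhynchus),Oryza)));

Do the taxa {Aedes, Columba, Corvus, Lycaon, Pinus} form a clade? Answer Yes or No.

Yes

The most recent common ancestor of these taxa subtends ((Aedes,Columba),((Corvus,Pinus),Lycaon)).
That clade has exactly 5 tips — every listed taxon and nothing else — so the group is monophyletic.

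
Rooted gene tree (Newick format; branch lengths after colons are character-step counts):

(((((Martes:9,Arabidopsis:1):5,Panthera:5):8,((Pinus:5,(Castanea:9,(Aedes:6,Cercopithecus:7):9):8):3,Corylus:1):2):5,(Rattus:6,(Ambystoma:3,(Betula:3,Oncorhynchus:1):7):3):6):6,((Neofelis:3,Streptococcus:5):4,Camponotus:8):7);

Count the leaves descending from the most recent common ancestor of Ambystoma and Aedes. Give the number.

12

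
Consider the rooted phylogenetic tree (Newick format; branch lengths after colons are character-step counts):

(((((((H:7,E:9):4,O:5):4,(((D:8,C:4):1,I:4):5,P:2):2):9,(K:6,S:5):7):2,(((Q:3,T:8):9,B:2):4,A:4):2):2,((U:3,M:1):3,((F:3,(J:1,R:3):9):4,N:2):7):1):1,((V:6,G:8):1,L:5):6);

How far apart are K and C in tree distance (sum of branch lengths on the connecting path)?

The path runs K → … → MRCA → … → C; the MRCA is the node subtending ((((H,E),O),(((D,C),I),P)),(K,S)).
Branch lengths along that path: 6 + 7 + 9 + 2 + 5 + 1 + 4 = 34.

34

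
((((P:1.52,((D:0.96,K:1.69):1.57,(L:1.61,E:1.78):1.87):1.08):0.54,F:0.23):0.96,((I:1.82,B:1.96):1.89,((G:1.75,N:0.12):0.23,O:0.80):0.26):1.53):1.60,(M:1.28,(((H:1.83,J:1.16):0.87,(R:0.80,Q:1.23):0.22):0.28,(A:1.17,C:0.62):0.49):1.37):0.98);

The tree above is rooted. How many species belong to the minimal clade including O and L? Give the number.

The MRCA of O and L is the node subtending (((P,((D,K),(L,E))),F),((I,B),((G,N),O))).
That clade contains 11 terminal taxa: B, D, E, F, G, I, K, L, N, O, P.

11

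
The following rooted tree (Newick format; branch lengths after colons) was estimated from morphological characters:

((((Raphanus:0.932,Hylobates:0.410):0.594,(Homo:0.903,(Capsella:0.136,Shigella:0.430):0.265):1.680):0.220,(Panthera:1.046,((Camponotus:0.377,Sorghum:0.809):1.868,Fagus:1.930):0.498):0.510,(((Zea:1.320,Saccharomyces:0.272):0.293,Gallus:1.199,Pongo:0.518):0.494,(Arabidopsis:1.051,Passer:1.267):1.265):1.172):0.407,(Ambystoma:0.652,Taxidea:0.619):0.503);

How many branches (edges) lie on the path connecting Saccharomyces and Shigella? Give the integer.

The MRCA of Saccharomyces and Shigella is the node subtending (((Raphanus,Hylobates),(Homo,(Capsella,Shigella))),(Panthera,((Camponotus,Sorghum),Fagus)),(((Zea,Saccharomyces),Gallus,Pongo),(Arabidopsis,Passer))).
From Saccharomyces up to that node: 4 branches. From Shigella up to the same node: 4 branches. Total: 4 + 4 = 8.

8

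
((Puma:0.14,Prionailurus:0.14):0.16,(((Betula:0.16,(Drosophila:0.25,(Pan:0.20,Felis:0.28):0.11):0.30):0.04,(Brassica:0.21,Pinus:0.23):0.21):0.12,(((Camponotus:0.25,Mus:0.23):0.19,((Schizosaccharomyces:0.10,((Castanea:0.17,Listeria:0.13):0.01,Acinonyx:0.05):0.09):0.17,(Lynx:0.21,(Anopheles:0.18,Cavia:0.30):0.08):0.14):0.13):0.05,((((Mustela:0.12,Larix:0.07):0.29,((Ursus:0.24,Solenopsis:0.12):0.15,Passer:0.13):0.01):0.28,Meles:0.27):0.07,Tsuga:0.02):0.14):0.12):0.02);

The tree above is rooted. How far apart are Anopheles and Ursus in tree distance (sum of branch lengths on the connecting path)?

The path runs Anopheles → … → MRCA → … → Ursus; the MRCA is the node subtending (((Camponotus,Mus),((Schizosaccharomyces,((Castanea,Listeria),Acinonyx)),(Lynx,(Anopheles,Cavia)))),((((Mustela,Larix),((Ursus,Solenopsis),Passer)),Meles),Tsuga)).
Branch lengths along that path: 0.18 + 0.08 + 0.14 + 0.13 + 0.05 + 0.14 + 0.07 + 0.28 + 0.01 + 0.15 + 0.24 = 1.47.

1.47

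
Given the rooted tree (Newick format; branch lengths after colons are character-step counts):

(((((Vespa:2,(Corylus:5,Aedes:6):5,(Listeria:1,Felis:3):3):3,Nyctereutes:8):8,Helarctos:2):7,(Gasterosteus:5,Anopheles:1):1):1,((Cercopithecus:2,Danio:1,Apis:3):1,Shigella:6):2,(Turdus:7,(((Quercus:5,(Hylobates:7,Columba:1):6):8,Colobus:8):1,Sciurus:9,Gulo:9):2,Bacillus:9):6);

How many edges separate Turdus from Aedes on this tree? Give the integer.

8

The MRCA of Turdus and Aedes is the root of the tree.
From Turdus up to that node: 2 branches. From Aedes up to the same node: 6 branches. Total: 2 + 6 = 8.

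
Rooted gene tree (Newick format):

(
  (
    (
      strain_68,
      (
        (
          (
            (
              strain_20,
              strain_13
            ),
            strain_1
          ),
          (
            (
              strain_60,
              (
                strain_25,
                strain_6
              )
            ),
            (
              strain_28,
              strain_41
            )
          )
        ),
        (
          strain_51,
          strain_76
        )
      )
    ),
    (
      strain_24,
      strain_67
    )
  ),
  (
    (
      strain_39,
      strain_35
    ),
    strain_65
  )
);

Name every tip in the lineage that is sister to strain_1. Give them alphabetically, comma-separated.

strain_1 attaches to the tree at the node subtending ((strain_20,strain_13),strain_1).
The other lineage descending from that same node — the sister group — is (strain_20,strain_13); its 2 tips in alphabetical order are the answer.

strain_13, strain_20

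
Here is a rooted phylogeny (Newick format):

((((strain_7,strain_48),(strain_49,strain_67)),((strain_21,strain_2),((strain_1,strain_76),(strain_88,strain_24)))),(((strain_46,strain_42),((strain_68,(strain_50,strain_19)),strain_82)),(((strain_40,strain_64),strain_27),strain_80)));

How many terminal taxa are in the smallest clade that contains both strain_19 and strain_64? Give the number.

10

The MRCA of strain_19 and strain_64 is the node subtending (((strain_46,strain_42),((strain_68,(strain_50,strain_19)),strain_82)),(((strain_40,strain_64),strain_27),strain_80)).
That clade contains 10 terminal taxa: strain_19, strain_27, strain_40, strain_42, strain_46, strain_50, strain_64, strain_68, strain_80, strain_82.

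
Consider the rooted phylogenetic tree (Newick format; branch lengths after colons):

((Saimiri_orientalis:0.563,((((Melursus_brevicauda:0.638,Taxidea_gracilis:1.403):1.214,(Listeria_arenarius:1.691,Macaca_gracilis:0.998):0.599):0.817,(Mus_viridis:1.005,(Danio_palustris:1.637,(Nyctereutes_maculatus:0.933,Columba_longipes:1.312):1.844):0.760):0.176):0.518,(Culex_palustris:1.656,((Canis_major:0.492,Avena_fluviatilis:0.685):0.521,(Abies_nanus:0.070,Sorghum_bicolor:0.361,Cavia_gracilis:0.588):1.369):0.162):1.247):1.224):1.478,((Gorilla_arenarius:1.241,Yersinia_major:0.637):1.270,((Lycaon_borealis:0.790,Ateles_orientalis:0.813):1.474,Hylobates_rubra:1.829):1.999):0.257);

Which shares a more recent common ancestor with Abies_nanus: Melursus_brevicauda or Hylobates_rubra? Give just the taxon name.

Melursus_brevicauda

The MRCA of Abies_nanus and Melursus_brevicauda subtends ((((Melursus_brevicauda,Taxidea_gracilis),(Listeria_arenarius,Macaca_gracilis)),(Mus_viridis,(Danio_palustris,(Nyctereutes_maculatus,Columba_longipes)))),(Culex_palustris,((Canis_major,Avena_fluviatilis),(Abies_nanus,Sorghum_bicolor,Cavia_gracilis)))) (14 taxa).
The MRCA of Abies_nanus and Hylobates_rubra is the root, subtending the entire tree (20 taxa).
The first is nested inside the second, so Abies_nanus shares a more recent common ancestor with Melursus_brevicauda.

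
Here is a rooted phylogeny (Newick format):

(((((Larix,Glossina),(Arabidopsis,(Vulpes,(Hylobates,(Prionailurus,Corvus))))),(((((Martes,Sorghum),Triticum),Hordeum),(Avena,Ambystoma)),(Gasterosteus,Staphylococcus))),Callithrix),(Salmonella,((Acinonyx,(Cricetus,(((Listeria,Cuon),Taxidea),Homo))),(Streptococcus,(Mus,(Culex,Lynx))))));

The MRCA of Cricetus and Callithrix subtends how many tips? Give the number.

27

The MRCA of Cricetus and Callithrix is the root, so the clade is the entire tree.
That clade contains 27 terminal taxa: Acinonyx, Ambystoma, Arabidopsis, Avena, Callithrix, Corvus, Cricetus, Culex, Cuon, Gasterosteus, Glossina, Homo, Hordeum, Hylobates, Larix, Listeria, Lynx, Martes, Mus, Prionailurus, Salmonella, Sorghum, Staphylococcus, Streptococcus, Taxidea, Triticum, Vulpes.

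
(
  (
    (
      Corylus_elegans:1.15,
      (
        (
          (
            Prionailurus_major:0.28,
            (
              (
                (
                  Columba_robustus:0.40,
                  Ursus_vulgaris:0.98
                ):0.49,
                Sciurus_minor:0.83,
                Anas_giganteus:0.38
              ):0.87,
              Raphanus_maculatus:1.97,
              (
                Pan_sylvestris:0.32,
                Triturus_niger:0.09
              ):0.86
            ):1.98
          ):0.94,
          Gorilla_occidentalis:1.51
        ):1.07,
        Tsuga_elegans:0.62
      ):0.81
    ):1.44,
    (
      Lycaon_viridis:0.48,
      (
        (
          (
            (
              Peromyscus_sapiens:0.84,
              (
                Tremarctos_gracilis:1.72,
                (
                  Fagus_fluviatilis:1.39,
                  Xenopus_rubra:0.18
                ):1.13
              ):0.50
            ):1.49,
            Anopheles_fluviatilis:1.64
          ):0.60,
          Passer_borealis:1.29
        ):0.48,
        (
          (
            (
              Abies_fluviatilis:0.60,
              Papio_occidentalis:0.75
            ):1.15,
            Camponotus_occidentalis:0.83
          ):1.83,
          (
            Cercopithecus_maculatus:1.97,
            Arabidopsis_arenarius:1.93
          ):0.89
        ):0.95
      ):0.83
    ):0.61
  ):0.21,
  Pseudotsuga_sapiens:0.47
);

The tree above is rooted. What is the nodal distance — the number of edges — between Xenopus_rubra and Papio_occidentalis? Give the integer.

10

The MRCA of Xenopus_rubra and Papio_occidentalis is the node subtending ((((Peromyscus_sapiens,(Tremarctos_gracilis,(Fagus_fluviatilis,Xenopus_rubra))),Anopheles_fluviatilis),Passer_borealis),(((Abies_fluviatilis,Papio_occidentalis),Camponotus_occidentalis),(Cercopithecus_maculatus,Arabidopsis_arenarius))).
From Xenopus_rubra up to that node: 6 branches. From Papio_occidentalis up to the same node: 4 branches. Total: 6 + 4 = 10.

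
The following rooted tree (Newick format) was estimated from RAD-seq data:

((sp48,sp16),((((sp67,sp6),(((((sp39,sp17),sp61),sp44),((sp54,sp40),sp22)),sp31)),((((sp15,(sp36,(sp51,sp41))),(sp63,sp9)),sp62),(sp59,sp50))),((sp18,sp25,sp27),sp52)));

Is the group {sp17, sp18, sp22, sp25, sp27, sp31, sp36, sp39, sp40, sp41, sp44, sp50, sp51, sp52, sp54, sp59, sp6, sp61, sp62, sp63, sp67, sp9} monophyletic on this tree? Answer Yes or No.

No

The MRCA of the listed taxa subtends ((((sp67,sp6),(((((sp39,sp17),sp61),sp44),((sp54,sp40),sp22)),sp31)),((((sp15,(sp36,(sp51,sp41))),(sp63,sp9)),sp62),(sp59,sp50))),((sp18,sp25,sp27),sp52)).
That clade also contains sp15, which is not in the proposed group, so the group is not monophyletic.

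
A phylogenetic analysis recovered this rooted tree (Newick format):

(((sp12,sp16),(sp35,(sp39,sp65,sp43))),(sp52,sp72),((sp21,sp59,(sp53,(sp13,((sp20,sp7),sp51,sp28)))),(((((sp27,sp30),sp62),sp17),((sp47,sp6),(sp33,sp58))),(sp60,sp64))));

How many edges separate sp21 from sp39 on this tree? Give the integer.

The MRCA of sp21 and sp39 is the root of the tree.
From sp21 up to that node: 3 branches. From sp39 up to the same node: 4 branches. Total: 3 + 4 = 7.

7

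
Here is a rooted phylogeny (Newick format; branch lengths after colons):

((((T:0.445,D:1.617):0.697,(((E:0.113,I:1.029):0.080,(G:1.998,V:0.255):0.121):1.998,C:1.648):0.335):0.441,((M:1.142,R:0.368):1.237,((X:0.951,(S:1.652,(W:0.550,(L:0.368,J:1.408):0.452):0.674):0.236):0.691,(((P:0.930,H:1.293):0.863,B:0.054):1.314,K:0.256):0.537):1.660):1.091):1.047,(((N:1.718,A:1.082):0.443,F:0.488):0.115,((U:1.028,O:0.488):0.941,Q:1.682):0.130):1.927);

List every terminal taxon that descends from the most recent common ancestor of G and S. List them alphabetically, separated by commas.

B, C, D, E, G, H, I, J, K, L, M, P, R, S, T, V, W, X

Tracing G: it sits inside (G,V).
Tracing S: it sits inside (S,(W,(L,J))).
The smallest clade enclosing both is (((T,D),(((E,I),(G,V)),C)),((M,R),((X,(S,(W,(L,J)))),(((P,H),B),K)))); the answer is its 18 terminal taxa in alphabetical order.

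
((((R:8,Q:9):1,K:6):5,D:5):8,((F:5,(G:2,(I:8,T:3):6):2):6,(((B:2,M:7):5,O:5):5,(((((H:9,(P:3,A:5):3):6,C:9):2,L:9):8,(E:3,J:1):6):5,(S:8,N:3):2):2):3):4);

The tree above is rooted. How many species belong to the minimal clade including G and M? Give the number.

16

The MRCA of G and M is the node subtending ((F,(G,(I,T))),(((B,M),O),(((((H,(P,A)),C),L),(E,J)),(S,N)))).
That clade contains 16 terminal taxa: A, B, C, E, F, G, H, I, J, L, M, N, O, P, S, T.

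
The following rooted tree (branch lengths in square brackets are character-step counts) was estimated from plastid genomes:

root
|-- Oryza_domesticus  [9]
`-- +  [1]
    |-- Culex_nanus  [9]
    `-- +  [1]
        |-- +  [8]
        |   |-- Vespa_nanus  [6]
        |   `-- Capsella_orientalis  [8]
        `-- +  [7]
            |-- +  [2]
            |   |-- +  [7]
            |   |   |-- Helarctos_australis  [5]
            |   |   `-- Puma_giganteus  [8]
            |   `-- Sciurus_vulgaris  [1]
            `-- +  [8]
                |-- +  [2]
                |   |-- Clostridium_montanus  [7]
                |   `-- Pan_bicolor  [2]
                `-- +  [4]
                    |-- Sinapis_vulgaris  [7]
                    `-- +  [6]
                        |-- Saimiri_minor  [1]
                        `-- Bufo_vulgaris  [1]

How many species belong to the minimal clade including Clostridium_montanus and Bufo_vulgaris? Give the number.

5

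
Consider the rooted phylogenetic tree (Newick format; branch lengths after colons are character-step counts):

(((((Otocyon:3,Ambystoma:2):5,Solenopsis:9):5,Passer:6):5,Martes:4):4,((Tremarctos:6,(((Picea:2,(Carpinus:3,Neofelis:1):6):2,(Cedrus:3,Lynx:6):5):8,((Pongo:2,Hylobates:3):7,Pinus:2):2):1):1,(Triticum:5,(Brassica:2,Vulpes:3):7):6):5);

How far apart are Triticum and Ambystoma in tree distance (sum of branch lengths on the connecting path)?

The path runs Triticum → … → MRCA → … → Ambystoma; the MRCA is the root of the tree.
Branch lengths along that path: 5 + 6 + 5 + 4 + 5 + 5 + 5 + 2 = 37.

37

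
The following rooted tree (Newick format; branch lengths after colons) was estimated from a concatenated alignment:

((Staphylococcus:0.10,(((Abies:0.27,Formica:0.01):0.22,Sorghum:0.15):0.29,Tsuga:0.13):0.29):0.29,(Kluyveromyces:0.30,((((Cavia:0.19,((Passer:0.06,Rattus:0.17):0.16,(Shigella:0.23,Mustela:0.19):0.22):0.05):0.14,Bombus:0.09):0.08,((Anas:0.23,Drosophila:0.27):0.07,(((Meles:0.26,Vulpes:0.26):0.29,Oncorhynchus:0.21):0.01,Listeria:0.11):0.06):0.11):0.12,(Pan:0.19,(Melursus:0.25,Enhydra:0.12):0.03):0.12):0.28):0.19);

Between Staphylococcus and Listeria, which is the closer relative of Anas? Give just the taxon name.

The MRCA of Anas and Listeria subtends ((Anas,Drosophila),(((Meles,Vulpes),Oncorhynchus),Listeria)) (6 taxa).
The MRCA of Anas and Staphylococcus is the root, subtending the entire tree (21 taxa).
The first is nested inside the second, so Anas shares a more recent common ancestor with Listeria.

Listeria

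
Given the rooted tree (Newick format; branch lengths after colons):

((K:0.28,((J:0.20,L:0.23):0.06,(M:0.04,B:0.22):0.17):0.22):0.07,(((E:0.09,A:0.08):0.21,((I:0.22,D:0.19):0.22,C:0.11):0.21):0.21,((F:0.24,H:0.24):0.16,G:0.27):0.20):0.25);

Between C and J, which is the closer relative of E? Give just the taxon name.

C

The MRCA of E and C subtends ((E,A),((I,D),C)) (5 taxa).
The MRCA of E and J is the root, subtending the entire tree (13 taxa).
The first is nested inside the second, so E shares a more recent common ancestor with C.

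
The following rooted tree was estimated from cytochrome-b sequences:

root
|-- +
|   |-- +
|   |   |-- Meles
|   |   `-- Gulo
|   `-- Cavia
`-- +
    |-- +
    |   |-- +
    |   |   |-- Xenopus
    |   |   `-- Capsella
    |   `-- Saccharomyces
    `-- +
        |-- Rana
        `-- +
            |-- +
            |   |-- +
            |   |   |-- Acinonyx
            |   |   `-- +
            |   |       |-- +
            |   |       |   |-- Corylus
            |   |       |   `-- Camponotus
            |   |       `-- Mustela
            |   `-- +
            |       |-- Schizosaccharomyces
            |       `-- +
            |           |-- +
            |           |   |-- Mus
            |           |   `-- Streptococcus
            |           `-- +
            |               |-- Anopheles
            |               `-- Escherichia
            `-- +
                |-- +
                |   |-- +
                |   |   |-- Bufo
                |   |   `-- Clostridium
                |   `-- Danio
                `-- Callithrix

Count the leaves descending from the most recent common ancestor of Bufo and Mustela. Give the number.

13

The MRCA of Bufo and Mustela is the node subtending (((Acinonyx,((Corylus,Camponotus),Mustela)),(Schizosaccharomyces,((Mus,Streptococcus),(Anopheles,Escherichia)))),(((Bufo,Clostridium),Danio),Callithrix)).
That clade contains 13 terminal taxa: Acinonyx, Anopheles, Bufo, Callithrix, Camponotus, Clostridium, Corylus, Danio, Escherichia, Mus, Mustela, Schizosaccharomyces, Streptococcus.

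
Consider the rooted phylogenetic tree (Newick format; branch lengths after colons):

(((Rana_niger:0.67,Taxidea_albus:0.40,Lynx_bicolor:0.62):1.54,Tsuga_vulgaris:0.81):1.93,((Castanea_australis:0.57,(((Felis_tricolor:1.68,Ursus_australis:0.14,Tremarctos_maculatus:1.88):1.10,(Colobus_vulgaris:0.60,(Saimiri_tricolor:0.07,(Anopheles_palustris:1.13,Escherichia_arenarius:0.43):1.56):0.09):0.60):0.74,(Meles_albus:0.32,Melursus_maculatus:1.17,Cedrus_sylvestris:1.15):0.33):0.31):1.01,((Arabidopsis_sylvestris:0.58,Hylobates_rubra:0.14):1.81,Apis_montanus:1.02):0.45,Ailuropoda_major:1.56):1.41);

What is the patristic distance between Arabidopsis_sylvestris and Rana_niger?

The path runs Arabidopsis_sylvestris → … → MRCA → … → Rana_niger; the MRCA is the root of the tree.
Branch lengths along that path: 0.58 + 1.81 + 0.45 + 1.41 + 1.93 + 1.54 + 0.67 = 8.39.

8.39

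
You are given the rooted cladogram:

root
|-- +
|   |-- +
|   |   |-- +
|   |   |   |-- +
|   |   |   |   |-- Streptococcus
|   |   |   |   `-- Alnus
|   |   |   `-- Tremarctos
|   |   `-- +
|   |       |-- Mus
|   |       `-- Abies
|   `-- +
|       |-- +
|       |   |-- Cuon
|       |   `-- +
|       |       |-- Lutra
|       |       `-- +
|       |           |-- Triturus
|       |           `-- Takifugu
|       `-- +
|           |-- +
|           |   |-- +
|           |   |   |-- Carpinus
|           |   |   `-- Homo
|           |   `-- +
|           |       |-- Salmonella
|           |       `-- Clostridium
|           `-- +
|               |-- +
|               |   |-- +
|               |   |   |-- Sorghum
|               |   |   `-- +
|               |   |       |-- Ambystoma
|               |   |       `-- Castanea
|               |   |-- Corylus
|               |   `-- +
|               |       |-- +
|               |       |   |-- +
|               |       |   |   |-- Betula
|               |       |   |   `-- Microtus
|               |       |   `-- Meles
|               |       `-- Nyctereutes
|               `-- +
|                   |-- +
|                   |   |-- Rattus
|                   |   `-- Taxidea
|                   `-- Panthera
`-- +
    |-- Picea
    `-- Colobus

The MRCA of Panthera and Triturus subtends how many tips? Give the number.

19

The MRCA of Panthera and Triturus is the node subtending ((Cuon,(Lutra,(Triturus,Takifugu))),(((Carpinus,Homo),(Salmonella,Clostridium)),(((Sorghum,(Ambystoma,Castanea)),Corylus,(((Betula,Microtus),Meles),Nyctereutes)),((Rattus,Taxidea),Panthera)))).
That clade contains 19 terminal taxa: Ambystoma, Betula, Carpinus, Castanea, Clostridium, Corylus, Cuon, Homo, Lutra, Meles, Microtus, Nyctereutes, Panthera, Rattus, Salmonella, Sorghum, Takifugu, Taxidea, Triturus.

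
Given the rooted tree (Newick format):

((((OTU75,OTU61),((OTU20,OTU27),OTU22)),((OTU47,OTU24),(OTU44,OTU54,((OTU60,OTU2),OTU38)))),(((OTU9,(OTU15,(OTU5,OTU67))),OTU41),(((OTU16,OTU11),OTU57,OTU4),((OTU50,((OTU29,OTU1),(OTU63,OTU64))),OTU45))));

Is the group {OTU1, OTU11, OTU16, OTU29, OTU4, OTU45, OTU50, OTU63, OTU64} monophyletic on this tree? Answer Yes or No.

No

The MRCA of the listed taxa subtends (((OTU16,OTU11),OTU57,OTU4),((OTU50,((OTU29,OTU1),(OTU63,OTU64))),OTU45)).
That clade also contains OTU57, which is not in the proposed group, so the group is not monophyletic.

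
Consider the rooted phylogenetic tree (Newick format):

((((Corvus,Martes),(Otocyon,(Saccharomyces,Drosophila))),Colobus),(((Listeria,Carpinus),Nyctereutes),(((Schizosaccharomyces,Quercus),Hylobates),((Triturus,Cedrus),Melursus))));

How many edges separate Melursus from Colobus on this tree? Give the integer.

6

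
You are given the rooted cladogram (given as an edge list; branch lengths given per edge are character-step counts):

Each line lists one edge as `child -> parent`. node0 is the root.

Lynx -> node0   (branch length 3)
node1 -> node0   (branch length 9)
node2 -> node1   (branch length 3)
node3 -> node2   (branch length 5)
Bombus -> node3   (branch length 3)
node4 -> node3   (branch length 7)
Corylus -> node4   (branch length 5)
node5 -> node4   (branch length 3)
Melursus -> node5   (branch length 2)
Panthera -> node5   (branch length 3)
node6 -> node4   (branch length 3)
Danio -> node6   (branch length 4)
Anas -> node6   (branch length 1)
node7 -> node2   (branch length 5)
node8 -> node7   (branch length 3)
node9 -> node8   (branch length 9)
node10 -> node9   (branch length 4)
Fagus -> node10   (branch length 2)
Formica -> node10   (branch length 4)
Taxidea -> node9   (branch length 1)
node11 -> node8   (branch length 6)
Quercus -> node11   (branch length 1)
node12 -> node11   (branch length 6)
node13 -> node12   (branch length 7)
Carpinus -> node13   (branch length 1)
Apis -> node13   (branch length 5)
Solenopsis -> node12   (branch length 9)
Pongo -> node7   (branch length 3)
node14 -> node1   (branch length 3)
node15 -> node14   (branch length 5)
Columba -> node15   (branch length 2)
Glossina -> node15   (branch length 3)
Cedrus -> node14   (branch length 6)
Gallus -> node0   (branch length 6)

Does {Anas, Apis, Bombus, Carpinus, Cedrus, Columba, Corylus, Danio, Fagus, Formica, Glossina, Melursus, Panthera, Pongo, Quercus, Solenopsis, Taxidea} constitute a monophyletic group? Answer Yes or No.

Yes

The most recent common ancestor of these taxa subtends (((Bombus,(Corylus,(Melursus,Panthera),(Danio,Anas))),((((Fagus,Formica),Taxidea),(Quercus,((Carpinus,Apis),Solenopsis))),Pongo)),((Columba,Glossina),Cedrus)).
That clade has exactly 17 tips — every listed taxon and nothing else — so the group is monophyletic.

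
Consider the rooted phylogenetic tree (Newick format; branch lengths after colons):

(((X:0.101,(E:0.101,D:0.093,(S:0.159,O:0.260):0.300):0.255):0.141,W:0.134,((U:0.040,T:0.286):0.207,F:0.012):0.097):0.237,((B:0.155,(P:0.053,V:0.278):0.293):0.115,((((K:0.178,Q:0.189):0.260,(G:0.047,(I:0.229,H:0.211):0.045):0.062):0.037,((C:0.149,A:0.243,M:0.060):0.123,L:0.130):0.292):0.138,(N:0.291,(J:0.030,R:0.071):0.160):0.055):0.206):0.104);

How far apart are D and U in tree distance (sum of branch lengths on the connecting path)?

0.833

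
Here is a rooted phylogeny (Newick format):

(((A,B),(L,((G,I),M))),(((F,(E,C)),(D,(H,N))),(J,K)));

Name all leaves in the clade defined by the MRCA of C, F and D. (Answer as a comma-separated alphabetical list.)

C, D, E, F, H, N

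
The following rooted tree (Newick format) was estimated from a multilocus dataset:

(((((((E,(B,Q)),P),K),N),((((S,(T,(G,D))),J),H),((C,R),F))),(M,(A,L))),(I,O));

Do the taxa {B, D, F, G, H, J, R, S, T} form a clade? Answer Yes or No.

No

The MRCA of the listed taxa subtends (((((E,(B,Q)),P),K),N),((((S,(T,(G,D))),J),H),((C,R),F))).
That clade also contains C, E, K, N, P, Q, which are not in the proposed group, so the group is not monophyletic.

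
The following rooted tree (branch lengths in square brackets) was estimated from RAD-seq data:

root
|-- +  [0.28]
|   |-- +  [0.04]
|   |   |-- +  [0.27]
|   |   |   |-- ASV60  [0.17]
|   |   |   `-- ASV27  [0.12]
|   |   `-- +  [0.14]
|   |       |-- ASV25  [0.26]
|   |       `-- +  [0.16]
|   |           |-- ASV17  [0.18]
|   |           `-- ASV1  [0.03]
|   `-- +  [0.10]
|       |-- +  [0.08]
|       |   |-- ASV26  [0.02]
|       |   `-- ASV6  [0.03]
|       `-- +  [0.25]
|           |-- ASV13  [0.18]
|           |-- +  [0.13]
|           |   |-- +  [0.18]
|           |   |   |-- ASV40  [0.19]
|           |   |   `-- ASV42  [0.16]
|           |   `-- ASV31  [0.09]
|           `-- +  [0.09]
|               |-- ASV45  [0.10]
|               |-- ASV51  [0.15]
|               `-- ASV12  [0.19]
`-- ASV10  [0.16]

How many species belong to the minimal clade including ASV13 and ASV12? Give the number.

7

The MRCA of ASV13 and ASV12 is the node subtending (ASV13,((ASV40,ASV42),ASV31),(ASV45,ASV51,ASV12)).
That clade contains 7 terminal taxa: ASV12, ASV13, ASV31, ASV40, ASV42, ASV45, ASV51.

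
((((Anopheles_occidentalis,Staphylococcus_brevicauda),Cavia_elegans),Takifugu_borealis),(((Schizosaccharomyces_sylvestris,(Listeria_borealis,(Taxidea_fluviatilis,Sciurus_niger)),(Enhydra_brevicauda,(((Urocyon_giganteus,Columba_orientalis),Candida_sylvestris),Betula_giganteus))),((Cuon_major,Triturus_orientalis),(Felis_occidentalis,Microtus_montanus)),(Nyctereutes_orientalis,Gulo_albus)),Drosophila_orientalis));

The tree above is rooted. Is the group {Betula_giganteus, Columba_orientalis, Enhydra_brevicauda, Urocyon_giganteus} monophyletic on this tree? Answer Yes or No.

The MRCA of the listed taxa subtends (Enhydra_brevicauda,(((Urocyon_giganteus,Columba_orientalis),Candida_sylvestris),Betula_giganteus)).
That clade also contains Candida_sylvestris, which is not in the proposed group, so the group is not monophyletic.

No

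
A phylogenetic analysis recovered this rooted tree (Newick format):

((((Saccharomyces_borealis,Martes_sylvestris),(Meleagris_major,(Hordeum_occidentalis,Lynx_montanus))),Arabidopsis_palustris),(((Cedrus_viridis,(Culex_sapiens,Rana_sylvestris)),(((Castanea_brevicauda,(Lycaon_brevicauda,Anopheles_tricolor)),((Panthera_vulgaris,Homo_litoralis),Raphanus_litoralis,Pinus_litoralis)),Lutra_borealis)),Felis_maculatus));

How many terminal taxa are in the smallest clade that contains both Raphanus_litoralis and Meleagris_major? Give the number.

The MRCA of Raphanus_litoralis and Meleagris_major is the root, so the clade is the entire tree.
That clade contains 18 terminal taxa: Anopheles_tricolor, Arabidopsis_palustris, Castanea_brevicauda, Cedrus_viridis, Culex_sapiens, Felis_maculatus, Homo_litoralis, Hordeum_occidentalis, Lutra_borealis, Lycaon_brevicauda, Lynx_montanus, Martes_sylvestris, Meleagris_major, Panthera_vulgaris, Pinus_litoralis, Rana_sylvestris, Raphanus_litoralis, Saccharomyces_borealis.

18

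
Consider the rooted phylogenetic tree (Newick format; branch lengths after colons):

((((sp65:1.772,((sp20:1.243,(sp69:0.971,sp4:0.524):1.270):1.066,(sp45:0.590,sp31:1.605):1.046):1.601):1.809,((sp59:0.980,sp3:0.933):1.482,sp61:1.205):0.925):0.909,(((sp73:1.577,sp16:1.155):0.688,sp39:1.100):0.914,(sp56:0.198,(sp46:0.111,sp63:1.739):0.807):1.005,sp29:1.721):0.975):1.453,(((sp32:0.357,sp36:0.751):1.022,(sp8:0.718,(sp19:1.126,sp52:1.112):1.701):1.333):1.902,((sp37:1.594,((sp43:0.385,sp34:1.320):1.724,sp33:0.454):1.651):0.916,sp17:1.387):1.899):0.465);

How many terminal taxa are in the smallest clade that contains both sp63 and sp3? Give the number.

The MRCA of sp63 and sp3 is the node subtending (((sp65,((sp20,(sp69,sp4)),(sp45,sp31))),((sp59,sp3),sp61)),(((sp73,sp16),sp39),(sp56,(sp46,sp63)),sp29)).
That clade contains 16 terminal taxa: sp16, sp20, sp29, sp3, sp31, sp39, sp4, sp45, sp46, sp56, sp59, sp61, sp63, sp65, sp69, sp73.

16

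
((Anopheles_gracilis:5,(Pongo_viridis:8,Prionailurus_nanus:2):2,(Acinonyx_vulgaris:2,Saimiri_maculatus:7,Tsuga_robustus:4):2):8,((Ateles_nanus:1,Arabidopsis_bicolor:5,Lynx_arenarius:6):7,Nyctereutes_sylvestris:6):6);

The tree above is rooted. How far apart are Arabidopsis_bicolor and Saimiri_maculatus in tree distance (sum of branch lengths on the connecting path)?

35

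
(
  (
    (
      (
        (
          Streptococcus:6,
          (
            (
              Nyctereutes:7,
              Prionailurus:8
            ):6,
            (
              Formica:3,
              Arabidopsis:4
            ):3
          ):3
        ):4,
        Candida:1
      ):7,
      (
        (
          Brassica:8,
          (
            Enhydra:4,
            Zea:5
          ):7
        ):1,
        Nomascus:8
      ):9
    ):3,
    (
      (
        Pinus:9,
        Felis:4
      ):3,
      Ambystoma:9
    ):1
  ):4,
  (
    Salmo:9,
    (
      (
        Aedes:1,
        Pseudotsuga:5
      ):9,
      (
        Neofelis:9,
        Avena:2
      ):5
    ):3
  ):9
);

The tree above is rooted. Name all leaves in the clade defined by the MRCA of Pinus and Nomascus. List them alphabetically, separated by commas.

Ambystoma, Arabidopsis, Brassica, Candida, Enhydra, Felis, Formica, Nomascus, Nyctereutes, Pinus, Prionailurus, Streptococcus, Zea

Tracing Pinus: it sits inside (Pinus,Felis).
Tracing Nomascus: it sits inside ((Brassica,(Enhydra,Zea)),Nomascus).
The smallest clade enclosing both is ((((Streptococcus,((Nyctereutes,Prionailurus),(Formica,Arabidopsis))),Candida),((Brassica,(Enhydra,Zea)),Nomascus)),((Pinus,Felis),Ambystoma)); the answer is its 13 terminal taxa in alphabetical order.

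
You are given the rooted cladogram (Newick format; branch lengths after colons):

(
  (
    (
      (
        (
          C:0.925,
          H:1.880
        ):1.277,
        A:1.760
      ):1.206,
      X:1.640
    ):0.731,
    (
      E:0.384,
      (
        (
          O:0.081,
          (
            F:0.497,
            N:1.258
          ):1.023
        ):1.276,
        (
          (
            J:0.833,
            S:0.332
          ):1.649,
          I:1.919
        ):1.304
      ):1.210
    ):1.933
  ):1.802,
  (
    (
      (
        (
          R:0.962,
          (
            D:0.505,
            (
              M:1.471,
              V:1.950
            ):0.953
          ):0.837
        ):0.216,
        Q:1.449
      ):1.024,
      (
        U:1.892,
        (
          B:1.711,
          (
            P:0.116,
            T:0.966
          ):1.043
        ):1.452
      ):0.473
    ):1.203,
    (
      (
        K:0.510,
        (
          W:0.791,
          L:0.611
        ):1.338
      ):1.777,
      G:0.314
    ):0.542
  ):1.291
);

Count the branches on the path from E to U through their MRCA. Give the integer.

The MRCA of E and U is the root of the tree.
From E up to that node: 3 branches. From U up to the same node: 4 branches. Total: 3 + 4 = 7.

7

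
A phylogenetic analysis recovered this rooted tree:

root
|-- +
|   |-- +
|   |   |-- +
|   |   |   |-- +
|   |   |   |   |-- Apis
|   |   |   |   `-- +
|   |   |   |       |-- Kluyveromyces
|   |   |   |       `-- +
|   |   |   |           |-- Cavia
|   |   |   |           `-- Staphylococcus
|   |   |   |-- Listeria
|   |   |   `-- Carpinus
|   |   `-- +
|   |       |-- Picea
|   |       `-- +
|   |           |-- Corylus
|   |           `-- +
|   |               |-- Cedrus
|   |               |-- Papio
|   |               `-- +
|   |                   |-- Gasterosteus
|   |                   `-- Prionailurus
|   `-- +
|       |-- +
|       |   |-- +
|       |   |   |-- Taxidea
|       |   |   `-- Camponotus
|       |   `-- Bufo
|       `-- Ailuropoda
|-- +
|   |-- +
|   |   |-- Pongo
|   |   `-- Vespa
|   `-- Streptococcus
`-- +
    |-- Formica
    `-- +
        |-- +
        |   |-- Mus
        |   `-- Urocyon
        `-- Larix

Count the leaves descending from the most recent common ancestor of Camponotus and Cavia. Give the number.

16

The MRCA of Camponotus and Cavia is the node subtending ((((Apis,(Kluyveromyces,(Cavia,Staphylococcus))),Listeria,Carpinus),(Picea,(Corylus,(Cedrus,Papio,(Gasterosteus,Prionailurus))))),(((Taxidea,Camponotus),Bufo),Ailuropoda)).
That clade contains 16 terminal taxa: Ailuropoda, Apis, Bufo, Camponotus, Carpinus, Cavia, Cedrus, Corylus, Gasterosteus, Kluyveromyces, Listeria, Papio, Picea, Prionailurus, Staphylococcus, Taxidea.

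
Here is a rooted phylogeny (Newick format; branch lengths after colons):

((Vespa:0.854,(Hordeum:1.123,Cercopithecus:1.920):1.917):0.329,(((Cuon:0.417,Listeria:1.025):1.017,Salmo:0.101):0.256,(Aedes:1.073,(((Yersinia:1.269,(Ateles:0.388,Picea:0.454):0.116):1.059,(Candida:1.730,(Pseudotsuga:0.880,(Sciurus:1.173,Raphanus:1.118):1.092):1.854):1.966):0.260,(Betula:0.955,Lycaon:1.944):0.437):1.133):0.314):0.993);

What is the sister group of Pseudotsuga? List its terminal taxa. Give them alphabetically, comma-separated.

Raphanus, Sciurus

Pseudotsuga attaches to the tree at the node subtending (Pseudotsuga,(Sciurus,Raphanus)).
The other lineage descending from that same node — the sister group — is (Sciurus,Raphanus); its 2 tips in alphabetical order are the answer.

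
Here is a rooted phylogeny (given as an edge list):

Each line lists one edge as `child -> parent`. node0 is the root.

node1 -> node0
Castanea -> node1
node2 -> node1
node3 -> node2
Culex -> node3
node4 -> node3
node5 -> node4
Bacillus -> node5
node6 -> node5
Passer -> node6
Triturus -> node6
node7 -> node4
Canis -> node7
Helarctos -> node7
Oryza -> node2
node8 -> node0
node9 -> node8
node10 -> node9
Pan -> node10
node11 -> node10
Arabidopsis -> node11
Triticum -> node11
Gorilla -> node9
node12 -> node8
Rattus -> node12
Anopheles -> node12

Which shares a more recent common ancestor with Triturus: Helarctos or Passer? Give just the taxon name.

The MRCA of Triturus and Passer subtends (Passer,Triturus) (2 taxa).
The MRCA of Triturus and Helarctos subtends ((Bacillus,(Passer,Triturus)),(Canis,Helarctos)) (5 taxa).
The first is nested inside the second, so Triturus shares a more recent common ancestor with Passer.

Passer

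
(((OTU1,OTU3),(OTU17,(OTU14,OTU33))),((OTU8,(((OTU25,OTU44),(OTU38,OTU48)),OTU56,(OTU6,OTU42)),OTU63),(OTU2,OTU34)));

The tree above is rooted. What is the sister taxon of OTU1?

OTU3

OTU1 attaches to the tree at the node subtending (OTU1,OTU3).
The other lineage descending from that same node — the sister group — is the single tip OTU3.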